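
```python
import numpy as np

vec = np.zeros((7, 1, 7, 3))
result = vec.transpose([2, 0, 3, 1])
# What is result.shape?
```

(7, 7, 3, 1)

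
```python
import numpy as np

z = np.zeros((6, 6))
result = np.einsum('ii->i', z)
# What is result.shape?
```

(6,)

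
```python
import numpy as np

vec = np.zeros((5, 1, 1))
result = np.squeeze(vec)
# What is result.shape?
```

(5,)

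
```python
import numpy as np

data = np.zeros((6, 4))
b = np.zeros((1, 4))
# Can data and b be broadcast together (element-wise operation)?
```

Yes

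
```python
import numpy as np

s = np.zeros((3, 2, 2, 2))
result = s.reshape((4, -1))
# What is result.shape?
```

(4, 6)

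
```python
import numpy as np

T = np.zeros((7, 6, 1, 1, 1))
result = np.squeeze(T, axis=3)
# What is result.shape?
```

(7, 6, 1, 1)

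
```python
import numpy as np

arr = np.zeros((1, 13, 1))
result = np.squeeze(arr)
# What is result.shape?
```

(13,)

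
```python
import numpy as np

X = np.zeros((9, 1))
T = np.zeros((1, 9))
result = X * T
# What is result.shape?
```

(9, 9)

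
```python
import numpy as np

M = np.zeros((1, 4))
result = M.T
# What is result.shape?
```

(4, 1)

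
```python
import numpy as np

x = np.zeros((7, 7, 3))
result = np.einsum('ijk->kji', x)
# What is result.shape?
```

(3, 7, 7)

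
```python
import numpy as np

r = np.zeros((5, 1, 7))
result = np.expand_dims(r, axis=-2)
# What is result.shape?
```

(5, 1, 1, 7)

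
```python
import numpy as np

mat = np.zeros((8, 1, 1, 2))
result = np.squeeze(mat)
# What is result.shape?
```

(8, 2)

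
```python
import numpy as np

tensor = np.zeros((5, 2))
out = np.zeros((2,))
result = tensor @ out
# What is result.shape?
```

(5,)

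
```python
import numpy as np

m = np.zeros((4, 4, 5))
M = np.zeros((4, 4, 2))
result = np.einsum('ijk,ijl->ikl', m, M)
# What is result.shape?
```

(4, 5, 2)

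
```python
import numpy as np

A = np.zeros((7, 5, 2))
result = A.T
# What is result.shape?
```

(2, 5, 7)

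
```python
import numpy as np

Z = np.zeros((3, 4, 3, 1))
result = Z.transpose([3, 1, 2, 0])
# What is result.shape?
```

(1, 4, 3, 3)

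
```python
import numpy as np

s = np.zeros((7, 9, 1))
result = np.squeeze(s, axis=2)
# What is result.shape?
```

(7, 9)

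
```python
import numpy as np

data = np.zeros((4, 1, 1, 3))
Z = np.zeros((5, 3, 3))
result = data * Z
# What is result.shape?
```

(4, 5, 3, 3)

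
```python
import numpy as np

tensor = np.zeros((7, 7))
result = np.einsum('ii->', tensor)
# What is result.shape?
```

()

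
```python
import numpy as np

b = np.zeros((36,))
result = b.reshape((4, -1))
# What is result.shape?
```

(4, 9)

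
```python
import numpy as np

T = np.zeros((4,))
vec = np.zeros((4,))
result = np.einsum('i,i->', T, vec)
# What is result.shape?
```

()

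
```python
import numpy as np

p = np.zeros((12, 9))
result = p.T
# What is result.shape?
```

(9, 12)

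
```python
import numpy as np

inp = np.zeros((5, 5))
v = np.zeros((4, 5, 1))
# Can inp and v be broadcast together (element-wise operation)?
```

Yes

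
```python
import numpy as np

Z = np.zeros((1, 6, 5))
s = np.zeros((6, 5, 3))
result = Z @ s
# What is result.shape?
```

(6, 6, 3)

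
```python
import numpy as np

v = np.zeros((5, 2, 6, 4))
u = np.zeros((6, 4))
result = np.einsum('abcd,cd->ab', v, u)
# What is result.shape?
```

(5, 2)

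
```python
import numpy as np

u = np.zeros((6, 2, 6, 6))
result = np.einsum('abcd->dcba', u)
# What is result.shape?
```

(6, 6, 2, 6)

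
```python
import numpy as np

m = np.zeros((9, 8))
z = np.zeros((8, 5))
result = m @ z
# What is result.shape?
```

(9, 5)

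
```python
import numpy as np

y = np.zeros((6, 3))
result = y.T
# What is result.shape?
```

(3, 6)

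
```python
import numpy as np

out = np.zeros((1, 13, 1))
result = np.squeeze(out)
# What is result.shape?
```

(13,)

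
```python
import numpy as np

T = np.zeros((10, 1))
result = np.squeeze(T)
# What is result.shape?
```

(10,)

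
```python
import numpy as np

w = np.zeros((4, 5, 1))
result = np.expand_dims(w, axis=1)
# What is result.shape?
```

(4, 1, 5, 1)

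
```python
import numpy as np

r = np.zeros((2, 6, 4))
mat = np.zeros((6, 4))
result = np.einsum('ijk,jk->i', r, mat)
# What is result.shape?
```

(2,)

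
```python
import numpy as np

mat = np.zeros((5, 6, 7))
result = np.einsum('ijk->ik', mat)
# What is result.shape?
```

(5, 7)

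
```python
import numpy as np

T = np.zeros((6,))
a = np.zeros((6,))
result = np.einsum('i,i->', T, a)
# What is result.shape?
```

()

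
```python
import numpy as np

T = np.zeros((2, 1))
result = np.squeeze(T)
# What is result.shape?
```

(2,)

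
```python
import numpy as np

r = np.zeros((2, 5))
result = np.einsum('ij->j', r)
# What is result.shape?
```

(5,)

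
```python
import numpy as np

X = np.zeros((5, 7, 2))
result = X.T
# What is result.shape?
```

(2, 7, 5)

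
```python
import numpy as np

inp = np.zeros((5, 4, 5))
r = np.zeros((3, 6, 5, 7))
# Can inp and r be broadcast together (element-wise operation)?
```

No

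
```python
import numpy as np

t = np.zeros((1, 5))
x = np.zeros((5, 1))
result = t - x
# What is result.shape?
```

(5, 5)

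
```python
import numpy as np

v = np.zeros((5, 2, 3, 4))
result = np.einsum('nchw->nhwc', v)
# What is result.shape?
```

(5, 3, 4, 2)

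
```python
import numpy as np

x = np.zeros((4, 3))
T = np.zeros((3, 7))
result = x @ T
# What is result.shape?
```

(4, 7)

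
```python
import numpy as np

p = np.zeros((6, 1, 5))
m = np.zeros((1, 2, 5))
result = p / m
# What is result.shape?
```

(6, 2, 5)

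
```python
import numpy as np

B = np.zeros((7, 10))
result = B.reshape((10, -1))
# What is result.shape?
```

(10, 7)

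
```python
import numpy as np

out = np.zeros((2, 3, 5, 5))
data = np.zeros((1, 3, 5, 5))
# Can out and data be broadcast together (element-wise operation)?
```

Yes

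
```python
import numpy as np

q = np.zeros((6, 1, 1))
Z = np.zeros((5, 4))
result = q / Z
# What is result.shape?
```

(6, 5, 4)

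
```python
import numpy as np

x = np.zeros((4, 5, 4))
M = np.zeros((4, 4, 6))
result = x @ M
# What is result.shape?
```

(4, 5, 6)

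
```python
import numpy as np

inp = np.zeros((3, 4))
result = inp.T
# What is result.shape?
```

(4, 3)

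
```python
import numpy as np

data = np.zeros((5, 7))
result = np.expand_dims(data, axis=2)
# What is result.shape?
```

(5, 7, 1)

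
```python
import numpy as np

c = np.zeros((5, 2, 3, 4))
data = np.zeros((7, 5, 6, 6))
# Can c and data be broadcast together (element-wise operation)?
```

No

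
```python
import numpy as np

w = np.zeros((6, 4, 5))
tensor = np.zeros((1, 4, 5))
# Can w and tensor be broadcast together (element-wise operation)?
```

Yes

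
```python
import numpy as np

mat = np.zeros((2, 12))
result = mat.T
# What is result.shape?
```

(12, 2)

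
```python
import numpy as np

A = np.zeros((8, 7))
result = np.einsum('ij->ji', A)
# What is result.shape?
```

(7, 8)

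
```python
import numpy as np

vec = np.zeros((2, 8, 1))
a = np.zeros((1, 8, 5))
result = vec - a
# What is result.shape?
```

(2, 8, 5)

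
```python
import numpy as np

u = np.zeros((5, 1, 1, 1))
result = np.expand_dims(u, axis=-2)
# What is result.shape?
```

(5, 1, 1, 1, 1)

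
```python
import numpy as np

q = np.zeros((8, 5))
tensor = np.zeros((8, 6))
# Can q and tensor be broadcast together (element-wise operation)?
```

No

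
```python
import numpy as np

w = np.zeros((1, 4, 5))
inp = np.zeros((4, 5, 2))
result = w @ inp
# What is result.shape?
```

(4, 4, 2)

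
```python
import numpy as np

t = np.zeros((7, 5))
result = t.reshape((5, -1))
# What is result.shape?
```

(5, 7)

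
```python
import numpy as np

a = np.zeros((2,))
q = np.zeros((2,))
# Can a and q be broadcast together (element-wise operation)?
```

Yes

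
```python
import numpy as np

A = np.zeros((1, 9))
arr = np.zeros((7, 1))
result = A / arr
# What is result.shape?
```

(7, 9)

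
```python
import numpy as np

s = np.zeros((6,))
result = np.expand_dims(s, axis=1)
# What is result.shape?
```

(6, 1)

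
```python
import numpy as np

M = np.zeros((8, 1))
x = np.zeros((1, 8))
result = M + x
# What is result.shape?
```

(8, 8)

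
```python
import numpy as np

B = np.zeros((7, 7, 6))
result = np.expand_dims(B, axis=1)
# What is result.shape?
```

(7, 1, 7, 6)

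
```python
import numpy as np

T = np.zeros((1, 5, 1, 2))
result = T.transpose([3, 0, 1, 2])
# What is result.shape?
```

(2, 1, 5, 1)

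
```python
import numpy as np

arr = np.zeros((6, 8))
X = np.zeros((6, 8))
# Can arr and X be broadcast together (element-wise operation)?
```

Yes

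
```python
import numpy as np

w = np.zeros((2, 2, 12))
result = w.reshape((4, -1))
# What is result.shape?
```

(4, 12)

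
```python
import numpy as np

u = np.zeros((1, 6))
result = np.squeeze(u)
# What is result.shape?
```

(6,)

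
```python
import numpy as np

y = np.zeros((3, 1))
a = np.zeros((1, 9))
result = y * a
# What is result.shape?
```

(3, 9)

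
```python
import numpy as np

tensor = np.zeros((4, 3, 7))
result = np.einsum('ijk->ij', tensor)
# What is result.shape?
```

(4, 3)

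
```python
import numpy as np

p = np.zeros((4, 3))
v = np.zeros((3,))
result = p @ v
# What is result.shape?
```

(4,)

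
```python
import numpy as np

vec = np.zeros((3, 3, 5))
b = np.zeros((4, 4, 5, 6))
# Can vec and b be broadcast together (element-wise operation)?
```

No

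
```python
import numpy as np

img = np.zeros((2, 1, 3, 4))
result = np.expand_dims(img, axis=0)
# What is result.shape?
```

(1, 2, 1, 3, 4)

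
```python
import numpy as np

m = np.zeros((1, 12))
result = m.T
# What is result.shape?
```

(12, 1)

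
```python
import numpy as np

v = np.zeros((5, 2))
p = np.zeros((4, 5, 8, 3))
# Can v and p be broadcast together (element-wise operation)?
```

No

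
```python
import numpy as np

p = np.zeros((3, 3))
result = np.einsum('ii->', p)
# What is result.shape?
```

()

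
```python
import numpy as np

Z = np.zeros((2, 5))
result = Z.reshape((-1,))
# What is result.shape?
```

(10,)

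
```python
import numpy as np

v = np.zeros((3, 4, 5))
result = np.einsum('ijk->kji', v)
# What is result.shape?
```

(5, 4, 3)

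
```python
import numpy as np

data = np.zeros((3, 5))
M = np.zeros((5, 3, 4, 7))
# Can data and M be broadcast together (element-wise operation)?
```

No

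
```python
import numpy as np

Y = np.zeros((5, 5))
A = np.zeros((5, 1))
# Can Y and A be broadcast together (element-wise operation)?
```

Yes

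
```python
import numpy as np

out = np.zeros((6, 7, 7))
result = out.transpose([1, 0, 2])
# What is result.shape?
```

(7, 6, 7)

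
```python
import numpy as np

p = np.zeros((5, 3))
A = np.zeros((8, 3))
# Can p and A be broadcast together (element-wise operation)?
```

No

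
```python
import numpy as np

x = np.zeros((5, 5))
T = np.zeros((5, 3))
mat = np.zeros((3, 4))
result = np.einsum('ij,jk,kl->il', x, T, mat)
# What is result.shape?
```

(5, 4)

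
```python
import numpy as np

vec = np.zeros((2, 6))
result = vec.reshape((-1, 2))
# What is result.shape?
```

(6, 2)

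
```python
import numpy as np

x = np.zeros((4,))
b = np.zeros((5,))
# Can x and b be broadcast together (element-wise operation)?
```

No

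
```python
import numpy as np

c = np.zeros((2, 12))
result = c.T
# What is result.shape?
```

(12, 2)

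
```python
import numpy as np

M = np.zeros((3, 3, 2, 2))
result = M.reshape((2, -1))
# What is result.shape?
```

(2, 18)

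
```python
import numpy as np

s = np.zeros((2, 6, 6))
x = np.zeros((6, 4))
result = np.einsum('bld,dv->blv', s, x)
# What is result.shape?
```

(2, 6, 4)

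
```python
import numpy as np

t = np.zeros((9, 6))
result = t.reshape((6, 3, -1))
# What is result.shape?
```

(6, 3, 3)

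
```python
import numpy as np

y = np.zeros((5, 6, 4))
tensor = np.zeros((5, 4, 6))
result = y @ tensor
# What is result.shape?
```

(5, 6, 6)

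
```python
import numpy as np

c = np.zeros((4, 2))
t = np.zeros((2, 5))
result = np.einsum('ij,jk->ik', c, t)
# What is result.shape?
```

(4, 5)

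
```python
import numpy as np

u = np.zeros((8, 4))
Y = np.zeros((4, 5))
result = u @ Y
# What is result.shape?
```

(8, 5)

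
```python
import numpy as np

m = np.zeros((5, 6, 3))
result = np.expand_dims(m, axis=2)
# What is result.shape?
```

(5, 6, 1, 3)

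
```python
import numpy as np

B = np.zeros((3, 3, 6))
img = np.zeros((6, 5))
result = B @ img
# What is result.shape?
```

(3, 3, 5)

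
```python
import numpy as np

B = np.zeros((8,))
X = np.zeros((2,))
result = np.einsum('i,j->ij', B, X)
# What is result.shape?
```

(8, 2)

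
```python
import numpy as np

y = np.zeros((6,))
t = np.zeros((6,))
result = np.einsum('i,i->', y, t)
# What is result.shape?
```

()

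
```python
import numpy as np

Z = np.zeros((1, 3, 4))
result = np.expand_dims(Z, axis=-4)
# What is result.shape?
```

(1, 1, 3, 4)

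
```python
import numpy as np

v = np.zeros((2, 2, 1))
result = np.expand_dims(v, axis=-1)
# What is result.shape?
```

(2, 2, 1, 1)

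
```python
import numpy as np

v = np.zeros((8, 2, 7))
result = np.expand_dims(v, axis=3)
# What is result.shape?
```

(8, 2, 7, 1)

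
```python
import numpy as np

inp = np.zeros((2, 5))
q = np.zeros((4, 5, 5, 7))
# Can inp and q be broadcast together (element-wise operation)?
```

No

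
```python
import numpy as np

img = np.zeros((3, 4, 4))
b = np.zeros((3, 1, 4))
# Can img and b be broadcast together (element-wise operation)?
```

Yes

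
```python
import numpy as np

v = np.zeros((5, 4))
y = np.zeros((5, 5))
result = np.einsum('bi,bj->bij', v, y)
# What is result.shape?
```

(5, 4, 5)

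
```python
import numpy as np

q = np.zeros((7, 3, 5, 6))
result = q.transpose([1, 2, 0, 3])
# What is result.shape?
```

(3, 5, 7, 6)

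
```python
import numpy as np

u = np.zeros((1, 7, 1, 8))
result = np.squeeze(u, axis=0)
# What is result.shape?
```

(7, 1, 8)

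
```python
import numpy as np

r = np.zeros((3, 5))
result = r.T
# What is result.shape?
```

(5, 3)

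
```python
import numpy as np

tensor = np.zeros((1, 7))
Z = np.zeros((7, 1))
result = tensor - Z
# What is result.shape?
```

(7, 7)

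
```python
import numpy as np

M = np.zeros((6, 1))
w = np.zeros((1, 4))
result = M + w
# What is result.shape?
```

(6, 4)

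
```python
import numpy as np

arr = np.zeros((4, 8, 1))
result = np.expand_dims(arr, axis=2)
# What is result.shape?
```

(4, 8, 1, 1)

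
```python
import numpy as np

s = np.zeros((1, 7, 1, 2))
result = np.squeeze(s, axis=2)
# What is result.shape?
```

(1, 7, 2)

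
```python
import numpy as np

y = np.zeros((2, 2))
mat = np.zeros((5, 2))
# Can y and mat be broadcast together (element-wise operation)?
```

No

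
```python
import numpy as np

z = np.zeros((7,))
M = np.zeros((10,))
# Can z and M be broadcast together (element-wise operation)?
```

No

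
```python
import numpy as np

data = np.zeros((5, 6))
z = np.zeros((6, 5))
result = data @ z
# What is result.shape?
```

(5, 5)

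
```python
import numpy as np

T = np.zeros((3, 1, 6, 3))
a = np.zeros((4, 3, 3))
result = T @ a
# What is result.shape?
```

(3, 4, 6, 3)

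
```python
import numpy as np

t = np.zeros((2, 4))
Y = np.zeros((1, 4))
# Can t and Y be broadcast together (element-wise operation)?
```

Yes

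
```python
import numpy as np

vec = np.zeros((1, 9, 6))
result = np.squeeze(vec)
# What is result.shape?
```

(9, 6)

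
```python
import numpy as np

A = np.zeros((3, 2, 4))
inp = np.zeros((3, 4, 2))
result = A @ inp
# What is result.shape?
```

(3, 2, 2)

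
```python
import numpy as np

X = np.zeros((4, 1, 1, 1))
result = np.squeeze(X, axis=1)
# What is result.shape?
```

(4, 1, 1)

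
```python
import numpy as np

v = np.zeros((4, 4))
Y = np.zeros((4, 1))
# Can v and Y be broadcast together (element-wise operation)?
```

Yes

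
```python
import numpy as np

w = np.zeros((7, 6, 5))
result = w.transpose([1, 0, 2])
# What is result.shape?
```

(6, 7, 5)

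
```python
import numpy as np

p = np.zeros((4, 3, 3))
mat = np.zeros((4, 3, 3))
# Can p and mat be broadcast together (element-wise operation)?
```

Yes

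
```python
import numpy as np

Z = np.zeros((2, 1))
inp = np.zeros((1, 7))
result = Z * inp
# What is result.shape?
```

(2, 7)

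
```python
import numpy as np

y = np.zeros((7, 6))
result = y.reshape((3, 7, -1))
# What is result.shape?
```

(3, 7, 2)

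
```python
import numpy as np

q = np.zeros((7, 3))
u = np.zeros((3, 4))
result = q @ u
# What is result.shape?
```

(7, 4)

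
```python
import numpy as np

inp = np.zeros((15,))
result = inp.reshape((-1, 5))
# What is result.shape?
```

(3, 5)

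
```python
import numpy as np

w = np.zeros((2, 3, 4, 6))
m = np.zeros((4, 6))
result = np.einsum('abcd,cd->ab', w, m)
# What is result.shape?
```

(2, 3)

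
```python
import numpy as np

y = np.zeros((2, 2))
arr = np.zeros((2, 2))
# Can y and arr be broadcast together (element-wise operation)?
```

Yes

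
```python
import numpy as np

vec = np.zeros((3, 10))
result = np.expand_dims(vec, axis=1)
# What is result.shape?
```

(3, 1, 10)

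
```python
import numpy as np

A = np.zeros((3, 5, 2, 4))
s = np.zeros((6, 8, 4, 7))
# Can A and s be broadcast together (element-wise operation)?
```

No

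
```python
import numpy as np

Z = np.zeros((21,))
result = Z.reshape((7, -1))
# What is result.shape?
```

(7, 3)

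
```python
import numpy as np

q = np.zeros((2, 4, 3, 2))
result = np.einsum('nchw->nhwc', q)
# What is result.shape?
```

(2, 3, 2, 4)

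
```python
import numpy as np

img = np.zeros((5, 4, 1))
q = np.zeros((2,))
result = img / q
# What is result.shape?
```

(5, 4, 2)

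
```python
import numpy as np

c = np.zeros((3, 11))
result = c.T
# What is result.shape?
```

(11, 3)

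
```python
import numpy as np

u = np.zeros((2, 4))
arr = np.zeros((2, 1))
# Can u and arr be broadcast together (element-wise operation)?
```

Yes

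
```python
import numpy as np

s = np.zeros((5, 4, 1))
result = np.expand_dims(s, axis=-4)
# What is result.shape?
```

(1, 5, 4, 1)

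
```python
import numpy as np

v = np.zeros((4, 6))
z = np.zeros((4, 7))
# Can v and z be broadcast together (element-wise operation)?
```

No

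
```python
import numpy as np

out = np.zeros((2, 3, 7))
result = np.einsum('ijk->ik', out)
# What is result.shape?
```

(2, 7)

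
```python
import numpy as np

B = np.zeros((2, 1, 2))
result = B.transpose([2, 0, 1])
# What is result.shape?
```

(2, 2, 1)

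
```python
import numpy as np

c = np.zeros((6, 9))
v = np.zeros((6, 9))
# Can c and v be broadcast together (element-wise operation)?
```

Yes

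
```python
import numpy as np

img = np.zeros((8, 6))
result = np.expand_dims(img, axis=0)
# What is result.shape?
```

(1, 8, 6)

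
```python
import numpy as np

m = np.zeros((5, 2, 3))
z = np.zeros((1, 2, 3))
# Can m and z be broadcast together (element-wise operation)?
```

Yes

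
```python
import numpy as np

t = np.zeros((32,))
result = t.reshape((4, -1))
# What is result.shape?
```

(4, 8)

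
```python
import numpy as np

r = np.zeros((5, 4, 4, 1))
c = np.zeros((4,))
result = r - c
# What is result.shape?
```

(5, 4, 4, 4)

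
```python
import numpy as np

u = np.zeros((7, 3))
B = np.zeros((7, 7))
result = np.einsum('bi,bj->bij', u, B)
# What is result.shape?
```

(7, 3, 7)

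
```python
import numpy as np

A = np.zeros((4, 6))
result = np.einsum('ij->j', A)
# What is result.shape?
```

(6,)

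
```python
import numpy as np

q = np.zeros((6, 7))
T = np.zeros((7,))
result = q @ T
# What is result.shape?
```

(6,)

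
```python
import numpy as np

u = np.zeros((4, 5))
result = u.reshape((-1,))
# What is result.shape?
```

(20,)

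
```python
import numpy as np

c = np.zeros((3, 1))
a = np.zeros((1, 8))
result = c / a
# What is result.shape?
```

(3, 8)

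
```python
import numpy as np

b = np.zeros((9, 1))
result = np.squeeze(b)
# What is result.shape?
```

(9,)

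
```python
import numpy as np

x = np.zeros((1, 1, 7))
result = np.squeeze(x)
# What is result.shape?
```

(7,)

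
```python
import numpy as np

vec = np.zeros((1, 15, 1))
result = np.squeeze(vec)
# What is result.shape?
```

(15,)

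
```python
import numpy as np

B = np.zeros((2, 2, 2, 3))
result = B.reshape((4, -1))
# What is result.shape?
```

(4, 6)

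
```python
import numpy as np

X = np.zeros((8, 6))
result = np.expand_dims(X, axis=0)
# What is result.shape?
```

(1, 8, 6)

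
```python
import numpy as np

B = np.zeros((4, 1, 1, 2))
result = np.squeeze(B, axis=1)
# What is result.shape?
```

(4, 1, 2)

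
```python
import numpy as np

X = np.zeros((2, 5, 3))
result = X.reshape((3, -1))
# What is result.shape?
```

(3, 10)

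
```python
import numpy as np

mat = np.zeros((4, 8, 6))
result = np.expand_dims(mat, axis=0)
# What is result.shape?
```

(1, 4, 8, 6)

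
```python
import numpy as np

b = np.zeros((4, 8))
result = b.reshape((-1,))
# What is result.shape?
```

(32,)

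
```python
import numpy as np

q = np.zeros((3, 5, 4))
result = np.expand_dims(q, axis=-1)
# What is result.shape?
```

(3, 5, 4, 1)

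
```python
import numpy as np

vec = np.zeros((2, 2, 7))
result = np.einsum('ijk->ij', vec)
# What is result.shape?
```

(2, 2)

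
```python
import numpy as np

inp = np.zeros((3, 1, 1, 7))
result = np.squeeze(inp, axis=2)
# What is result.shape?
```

(3, 1, 7)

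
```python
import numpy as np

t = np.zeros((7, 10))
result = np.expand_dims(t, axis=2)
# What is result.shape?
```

(7, 10, 1)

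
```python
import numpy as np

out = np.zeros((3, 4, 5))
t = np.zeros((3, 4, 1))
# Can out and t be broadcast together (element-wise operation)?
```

Yes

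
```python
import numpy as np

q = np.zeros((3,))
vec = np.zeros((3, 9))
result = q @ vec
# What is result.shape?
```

(9,)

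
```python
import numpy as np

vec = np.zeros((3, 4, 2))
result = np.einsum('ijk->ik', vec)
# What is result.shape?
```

(3, 2)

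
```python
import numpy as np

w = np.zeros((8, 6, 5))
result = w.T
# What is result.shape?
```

(5, 6, 8)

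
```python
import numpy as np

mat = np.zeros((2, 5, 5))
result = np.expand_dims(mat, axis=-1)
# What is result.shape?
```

(2, 5, 5, 1)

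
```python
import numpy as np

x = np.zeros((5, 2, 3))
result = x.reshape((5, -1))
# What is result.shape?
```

(5, 6)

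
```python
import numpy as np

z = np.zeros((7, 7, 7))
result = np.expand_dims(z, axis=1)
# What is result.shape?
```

(7, 1, 7, 7)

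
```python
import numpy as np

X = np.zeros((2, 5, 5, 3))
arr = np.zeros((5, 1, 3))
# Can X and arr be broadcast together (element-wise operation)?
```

Yes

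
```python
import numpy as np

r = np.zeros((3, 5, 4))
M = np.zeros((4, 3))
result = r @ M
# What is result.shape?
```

(3, 5, 3)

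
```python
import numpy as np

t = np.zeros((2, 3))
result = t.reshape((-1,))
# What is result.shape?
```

(6,)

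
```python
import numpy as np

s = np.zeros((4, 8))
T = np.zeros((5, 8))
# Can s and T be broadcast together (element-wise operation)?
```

No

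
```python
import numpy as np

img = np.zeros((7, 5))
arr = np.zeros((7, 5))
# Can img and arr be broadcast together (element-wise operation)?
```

Yes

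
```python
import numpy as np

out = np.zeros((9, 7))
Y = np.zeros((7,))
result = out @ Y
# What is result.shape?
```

(9,)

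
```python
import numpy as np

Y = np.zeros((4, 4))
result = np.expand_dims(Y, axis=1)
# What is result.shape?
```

(4, 1, 4)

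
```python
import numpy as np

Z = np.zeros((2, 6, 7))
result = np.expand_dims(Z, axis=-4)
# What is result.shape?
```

(1, 2, 6, 7)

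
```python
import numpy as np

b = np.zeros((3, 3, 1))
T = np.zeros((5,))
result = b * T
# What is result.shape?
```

(3, 3, 5)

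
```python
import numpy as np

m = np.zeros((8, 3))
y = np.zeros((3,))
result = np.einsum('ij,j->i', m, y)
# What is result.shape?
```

(8,)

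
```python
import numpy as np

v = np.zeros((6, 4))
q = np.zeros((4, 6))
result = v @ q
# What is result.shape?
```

(6, 6)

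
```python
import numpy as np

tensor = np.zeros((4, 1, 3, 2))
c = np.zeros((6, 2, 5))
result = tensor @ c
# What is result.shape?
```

(4, 6, 3, 5)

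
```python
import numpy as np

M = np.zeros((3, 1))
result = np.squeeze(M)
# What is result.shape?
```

(3,)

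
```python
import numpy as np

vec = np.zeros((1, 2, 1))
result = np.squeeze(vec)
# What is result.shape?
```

(2,)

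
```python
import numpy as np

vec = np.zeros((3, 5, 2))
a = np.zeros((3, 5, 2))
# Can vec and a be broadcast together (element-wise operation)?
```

Yes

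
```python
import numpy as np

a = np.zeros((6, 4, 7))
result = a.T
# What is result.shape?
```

(7, 4, 6)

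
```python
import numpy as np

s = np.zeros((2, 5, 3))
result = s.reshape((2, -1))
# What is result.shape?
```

(2, 15)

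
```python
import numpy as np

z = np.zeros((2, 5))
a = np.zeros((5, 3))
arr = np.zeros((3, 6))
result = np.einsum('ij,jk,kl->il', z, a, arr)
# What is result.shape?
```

(2, 6)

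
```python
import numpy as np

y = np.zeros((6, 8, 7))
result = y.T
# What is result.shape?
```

(7, 8, 6)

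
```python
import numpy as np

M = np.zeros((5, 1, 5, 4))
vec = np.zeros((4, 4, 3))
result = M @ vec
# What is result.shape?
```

(5, 4, 5, 3)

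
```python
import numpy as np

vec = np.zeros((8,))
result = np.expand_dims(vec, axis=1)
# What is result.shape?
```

(8, 1)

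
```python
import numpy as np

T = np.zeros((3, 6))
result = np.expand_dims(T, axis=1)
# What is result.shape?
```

(3, 1, 6)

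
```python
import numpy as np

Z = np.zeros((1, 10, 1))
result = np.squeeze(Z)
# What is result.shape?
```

(10,)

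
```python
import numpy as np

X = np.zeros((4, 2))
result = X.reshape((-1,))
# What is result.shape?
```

(8,)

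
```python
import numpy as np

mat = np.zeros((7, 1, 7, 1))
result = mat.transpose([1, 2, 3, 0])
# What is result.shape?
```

(1, 7, 1, 7)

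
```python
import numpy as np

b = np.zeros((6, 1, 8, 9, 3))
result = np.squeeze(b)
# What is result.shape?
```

(6, 8, 9, 3)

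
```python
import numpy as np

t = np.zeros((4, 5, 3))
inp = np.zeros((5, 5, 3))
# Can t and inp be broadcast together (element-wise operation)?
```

No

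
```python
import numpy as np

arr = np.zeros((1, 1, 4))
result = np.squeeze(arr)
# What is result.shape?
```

(4,)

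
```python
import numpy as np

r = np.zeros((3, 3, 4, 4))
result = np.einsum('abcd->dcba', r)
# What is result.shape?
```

(4, 4, 3, 3)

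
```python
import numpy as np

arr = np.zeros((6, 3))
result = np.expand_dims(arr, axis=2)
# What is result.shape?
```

(6, 3, 1)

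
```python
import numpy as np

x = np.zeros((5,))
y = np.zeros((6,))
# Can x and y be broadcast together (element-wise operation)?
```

No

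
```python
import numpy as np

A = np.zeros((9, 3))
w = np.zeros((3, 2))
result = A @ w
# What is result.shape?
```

(9, 2)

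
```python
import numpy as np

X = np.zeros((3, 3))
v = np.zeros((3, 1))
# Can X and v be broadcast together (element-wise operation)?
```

Yes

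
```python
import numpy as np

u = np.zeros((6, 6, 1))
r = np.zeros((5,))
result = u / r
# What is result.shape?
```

(6, 6, 5)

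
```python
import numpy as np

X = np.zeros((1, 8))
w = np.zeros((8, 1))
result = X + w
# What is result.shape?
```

(8, 8)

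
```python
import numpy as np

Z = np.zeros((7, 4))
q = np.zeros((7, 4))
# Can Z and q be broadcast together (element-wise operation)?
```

Yes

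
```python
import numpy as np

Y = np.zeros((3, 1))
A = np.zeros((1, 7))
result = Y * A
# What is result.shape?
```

(3, 7)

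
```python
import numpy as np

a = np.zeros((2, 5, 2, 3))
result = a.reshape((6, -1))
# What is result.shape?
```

(6, 10)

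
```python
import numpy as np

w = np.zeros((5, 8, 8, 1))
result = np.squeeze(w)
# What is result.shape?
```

(5, 8, 8)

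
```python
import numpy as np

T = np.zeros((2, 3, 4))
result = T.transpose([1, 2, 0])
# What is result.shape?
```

(3, 4, 2)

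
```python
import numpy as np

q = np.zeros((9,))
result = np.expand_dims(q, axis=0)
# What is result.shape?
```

(1, 9)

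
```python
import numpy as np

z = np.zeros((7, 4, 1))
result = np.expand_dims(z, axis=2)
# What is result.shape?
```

(7, 4, 1, 1)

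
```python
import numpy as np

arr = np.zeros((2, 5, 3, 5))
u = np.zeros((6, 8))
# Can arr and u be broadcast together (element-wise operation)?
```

No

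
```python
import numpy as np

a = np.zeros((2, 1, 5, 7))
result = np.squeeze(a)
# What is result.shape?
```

(2, 5, 7)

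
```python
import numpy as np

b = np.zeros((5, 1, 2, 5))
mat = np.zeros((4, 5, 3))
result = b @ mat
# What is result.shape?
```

(5, 4, 2, 3)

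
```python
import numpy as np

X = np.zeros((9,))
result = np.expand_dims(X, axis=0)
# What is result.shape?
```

(1, 9)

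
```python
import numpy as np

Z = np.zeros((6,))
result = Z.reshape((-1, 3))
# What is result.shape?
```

(2, 3)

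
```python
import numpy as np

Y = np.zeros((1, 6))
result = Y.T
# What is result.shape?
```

(6, 1)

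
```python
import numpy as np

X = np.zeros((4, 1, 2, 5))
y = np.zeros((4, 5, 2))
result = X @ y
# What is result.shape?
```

(4, 4, 2, 2)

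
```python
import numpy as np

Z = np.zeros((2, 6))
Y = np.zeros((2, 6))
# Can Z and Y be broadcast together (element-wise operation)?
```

Yes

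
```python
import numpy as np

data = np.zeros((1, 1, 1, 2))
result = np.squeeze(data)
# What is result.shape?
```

(2,)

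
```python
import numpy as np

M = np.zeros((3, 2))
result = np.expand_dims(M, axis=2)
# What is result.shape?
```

(3, 2, 1)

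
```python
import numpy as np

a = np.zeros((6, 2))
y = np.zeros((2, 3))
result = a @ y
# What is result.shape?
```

(6, 3)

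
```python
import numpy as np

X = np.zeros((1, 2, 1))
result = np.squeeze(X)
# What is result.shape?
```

(2,)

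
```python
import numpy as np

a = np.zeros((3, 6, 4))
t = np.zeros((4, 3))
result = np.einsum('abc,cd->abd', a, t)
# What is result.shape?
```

(3, 6, 3)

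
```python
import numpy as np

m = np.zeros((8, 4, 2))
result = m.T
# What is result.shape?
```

(2, 4, 8)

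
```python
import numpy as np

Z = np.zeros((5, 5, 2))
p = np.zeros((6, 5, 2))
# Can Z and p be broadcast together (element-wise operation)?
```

No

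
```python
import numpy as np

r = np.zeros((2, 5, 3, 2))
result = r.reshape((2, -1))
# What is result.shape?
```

(2, 30)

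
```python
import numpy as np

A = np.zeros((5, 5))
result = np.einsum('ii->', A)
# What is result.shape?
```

()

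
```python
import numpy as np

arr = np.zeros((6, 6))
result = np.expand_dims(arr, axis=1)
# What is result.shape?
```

(6, 1, 6)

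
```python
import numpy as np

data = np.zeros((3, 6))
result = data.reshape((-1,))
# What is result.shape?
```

(18,)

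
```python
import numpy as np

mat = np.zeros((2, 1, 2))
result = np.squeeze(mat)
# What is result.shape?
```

(2, 2)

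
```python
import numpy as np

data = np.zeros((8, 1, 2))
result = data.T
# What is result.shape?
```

(2, 1, 8)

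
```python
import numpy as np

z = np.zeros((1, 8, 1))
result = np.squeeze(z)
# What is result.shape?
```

(8,)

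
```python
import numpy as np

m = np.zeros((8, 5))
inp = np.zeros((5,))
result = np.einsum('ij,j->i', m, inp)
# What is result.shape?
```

(8,)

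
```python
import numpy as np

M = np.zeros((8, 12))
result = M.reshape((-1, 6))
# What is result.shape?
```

(16, 6)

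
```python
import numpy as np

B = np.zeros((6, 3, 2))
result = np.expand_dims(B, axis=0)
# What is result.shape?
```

(1, 6, 3, 2)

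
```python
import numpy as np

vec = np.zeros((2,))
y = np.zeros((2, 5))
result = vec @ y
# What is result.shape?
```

(5,)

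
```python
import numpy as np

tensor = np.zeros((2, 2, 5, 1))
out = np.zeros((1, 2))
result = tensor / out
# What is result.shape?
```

(2, 2, 5, 2)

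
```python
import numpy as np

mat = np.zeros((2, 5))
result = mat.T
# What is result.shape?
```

(5, 2)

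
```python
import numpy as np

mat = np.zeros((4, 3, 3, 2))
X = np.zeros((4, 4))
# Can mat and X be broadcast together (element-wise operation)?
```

No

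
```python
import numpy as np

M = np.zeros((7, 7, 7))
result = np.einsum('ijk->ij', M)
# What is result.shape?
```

(7, 7)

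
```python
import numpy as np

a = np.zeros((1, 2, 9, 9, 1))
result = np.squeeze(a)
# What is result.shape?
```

(2, 9, 9)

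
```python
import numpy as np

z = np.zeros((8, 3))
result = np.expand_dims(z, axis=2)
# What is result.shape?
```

(8, 3, 1)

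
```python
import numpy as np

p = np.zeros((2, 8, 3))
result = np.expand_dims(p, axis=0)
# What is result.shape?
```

(1, 2, 8, 3)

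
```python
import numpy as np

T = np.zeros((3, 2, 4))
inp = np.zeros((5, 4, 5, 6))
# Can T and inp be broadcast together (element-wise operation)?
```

No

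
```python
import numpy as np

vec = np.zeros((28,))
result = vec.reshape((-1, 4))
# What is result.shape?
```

(7, 4)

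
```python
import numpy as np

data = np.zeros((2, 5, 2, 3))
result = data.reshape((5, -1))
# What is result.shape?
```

(5, 12)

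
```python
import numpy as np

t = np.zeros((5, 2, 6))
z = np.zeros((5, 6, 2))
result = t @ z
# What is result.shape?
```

(5, 2, 2)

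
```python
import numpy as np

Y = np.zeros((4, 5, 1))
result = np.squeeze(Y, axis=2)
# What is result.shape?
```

(4, 5)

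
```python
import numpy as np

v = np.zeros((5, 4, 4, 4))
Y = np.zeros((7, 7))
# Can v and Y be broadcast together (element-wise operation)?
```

No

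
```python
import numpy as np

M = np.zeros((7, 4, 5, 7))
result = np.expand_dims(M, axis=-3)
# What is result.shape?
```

(7, 4, 1, 5, 7)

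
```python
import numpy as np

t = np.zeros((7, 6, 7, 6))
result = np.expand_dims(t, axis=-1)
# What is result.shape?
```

(7, 6, 7, 6, 1)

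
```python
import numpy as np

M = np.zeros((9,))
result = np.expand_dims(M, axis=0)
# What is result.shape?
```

(1, 9)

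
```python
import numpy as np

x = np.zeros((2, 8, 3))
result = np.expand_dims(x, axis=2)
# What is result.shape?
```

(2, 8, 1, 3)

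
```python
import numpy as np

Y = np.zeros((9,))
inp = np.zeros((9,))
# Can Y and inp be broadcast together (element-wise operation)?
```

Yes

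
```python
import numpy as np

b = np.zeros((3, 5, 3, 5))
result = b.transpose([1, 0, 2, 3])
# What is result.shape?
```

(5, 3, 3, 5)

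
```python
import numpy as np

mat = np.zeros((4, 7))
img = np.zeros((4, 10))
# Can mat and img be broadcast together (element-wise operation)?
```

No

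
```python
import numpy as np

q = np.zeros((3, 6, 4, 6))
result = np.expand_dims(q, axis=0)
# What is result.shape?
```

(1, 3, 6, 4, 6)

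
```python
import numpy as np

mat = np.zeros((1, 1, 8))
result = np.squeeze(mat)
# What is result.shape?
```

(8,)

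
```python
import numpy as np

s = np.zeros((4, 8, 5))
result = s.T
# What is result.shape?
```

(5, 8, 4)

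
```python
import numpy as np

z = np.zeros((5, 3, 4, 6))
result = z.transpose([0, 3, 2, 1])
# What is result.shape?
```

(5, 6, 4, 3)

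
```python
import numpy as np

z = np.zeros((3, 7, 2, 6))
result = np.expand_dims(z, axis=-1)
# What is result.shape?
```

(3, 7, 2, 6, 1)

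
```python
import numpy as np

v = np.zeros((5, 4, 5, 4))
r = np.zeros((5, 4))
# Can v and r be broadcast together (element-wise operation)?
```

Yes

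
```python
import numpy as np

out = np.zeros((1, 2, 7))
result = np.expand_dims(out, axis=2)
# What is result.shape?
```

(1, 2, 1, 7)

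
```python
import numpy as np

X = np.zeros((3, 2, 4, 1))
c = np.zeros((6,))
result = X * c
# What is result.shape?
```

(3, 2, 4, 6)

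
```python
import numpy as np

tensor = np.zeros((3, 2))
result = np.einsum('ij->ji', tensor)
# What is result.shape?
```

(2, 3)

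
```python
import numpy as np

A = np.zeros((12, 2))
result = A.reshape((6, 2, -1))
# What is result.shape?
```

(6, 2, 2)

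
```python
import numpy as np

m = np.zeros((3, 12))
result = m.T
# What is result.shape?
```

(12, 3)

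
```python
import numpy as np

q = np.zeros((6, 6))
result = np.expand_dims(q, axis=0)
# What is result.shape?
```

(1, 6, 6)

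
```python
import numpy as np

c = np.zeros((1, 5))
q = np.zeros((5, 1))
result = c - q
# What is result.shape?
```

(5, 5)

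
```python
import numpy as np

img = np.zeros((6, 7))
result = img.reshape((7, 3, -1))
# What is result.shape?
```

(7, 3, 2)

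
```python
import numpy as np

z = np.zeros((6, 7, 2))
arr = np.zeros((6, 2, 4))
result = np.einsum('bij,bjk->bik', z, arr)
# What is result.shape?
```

(6, 7, 4)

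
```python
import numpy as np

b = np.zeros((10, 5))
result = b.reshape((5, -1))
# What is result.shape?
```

(5, 10)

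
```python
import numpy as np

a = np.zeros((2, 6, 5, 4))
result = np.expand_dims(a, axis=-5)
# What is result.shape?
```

(1, 2, 6, 5, 4)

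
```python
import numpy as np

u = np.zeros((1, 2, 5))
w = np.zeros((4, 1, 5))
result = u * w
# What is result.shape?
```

(4, 2, 5)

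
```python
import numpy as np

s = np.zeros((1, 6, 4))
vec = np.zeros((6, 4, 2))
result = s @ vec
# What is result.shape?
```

(6, 6, 2)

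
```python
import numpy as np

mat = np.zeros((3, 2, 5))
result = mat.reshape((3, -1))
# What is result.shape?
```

(3, 10)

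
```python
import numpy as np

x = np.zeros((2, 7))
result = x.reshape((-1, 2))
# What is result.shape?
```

(7, 2)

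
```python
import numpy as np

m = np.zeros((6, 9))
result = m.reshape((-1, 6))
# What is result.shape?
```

(9, 6)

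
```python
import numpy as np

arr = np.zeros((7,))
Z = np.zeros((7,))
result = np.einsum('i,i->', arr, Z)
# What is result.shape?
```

()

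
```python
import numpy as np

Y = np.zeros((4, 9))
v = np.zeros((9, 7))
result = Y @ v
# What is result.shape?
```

(4, 7)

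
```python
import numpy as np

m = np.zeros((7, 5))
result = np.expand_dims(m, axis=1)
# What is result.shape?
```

(7, 1, 5)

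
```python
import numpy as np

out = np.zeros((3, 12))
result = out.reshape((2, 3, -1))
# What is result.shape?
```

(2, 3, 6)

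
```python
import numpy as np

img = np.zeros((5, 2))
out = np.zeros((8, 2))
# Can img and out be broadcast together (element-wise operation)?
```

No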